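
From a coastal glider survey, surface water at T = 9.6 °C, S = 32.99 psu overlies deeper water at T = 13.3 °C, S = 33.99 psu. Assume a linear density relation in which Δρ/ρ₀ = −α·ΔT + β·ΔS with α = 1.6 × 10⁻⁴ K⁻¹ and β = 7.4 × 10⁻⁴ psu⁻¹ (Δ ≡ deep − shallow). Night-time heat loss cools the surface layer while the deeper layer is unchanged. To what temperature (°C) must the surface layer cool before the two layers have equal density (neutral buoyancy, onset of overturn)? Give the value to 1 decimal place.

Neutral buoyancy requires Δρ = 0, i.e. −α(T_deep − T_surf′) + β(S_deep − S_surf) = 0.
T_surf′ = T_deep − (β/α)·ΔS = 13.3 − (7.4 × 10⁻⁴/1.6 × 10⁻⁴)·(+1.00) = 8.675 °C.
Cooling required: 9.6 − (8.675) = 0.925 °C.

8.7 °C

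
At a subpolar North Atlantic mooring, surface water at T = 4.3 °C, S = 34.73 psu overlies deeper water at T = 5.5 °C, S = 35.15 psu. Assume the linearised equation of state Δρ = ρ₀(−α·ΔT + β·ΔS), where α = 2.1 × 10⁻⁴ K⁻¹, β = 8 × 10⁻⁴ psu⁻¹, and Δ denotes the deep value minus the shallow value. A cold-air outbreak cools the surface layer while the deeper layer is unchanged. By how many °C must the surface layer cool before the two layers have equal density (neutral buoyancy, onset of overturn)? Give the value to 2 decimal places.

Neutral buoyancy requires Δρ = 0, i.e. −α(T_deep − T_surf′) + β(S_deep − S_surf) = 0.
T_surf′ = T_deep − (β/α)·ΔS = 5.5 − (8 × 10⁻⁴/2.1 × 10⁻⁴)·(+0.42) = 3.9000 °C.
Cooling required: 4.3 − (3.9000) = 0.4000 °C.

0.40 °C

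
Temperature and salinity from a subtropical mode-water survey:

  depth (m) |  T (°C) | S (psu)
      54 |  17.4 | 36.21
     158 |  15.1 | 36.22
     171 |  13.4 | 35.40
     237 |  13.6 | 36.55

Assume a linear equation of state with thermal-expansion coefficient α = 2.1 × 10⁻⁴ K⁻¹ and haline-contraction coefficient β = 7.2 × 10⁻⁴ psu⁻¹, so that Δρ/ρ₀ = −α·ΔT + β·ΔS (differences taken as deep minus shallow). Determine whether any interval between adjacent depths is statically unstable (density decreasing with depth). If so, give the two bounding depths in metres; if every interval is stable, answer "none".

Evaluate Δρ/ρ₀ = −αΔT + βΔS across each adjacent pair:
  54–158 m: −αΔT+βΔS = −(2.1 × 10⁻⁴)(-2.3)+(7.2 × 10⁻⁴)(+0.01) = 4.9 × 10⁻⁴ → stable
  158–171 m: −αΔT+βΔS = −(2.1 × 10⁻⁴)(-1.7)+(7.2 × 10⁻⁴)(-0.82) = -2.3 × 10⁻⁴ → UNSTABLE
  171–237 m: −αΔT+βΔS = −(2.1 × 10⁻⁴)(+0.2)+(7.2 × 10⁻⁴)(+1.15) = 7.9 × 10⁻⁴ → stable
The 158–171 m interval has Δρ < 0: lighter water underlies denser water.

158–171 m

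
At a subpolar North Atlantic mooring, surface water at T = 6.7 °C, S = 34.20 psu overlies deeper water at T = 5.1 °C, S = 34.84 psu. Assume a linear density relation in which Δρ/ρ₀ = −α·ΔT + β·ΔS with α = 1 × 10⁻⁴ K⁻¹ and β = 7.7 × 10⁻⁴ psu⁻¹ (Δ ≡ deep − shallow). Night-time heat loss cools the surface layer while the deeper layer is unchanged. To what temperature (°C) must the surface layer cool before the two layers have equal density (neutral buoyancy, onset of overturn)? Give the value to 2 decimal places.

Neutral buoyancy requires Δρ = 0, i.e. −α(T_deep − T_surf′) + β(S_deep − S_surf) = 0.
T_surf′ = T_deep − (β/α)·ΔS = 5.1 − (7.7 × 10⁻⁴/1 × 10⁻⁴)·(+0.64) = 0.1720 °C.
Cooling required: 6.7 − (0.1720) = 6.5280 °C.

0.17 °C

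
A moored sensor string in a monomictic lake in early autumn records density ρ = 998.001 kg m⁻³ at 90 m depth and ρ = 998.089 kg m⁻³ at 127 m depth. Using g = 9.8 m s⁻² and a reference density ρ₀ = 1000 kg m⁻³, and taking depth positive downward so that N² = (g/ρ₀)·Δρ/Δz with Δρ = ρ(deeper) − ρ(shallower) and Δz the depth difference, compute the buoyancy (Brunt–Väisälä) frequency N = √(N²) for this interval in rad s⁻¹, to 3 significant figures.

4.83 × 10⁻³ rad s⁻¹

Δρ = 998.089 − 998.001 = 0.088 kg m⁻³ over Δz = 127 − 90 = 37 m.
N² = (9.8/1000) × (0.088/37) = 2.3308 × 10⁻⁵ s⁻².
N = √(2.3308 × 10⁻⁵) = 4.8278 × 10⁻³ rad s⁻¹ ≈ 4.83 × 10⁻³ rad s⁻¹.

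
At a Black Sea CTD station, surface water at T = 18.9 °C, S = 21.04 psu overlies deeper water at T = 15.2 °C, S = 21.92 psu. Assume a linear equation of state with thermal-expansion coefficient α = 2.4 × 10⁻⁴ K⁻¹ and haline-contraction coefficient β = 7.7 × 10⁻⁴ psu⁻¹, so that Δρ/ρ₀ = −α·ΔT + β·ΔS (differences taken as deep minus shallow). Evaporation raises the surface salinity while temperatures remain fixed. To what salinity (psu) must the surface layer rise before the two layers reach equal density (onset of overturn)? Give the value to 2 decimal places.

Neutral buoyancy requires −α(T_deep − T_surf) + β(S_deep − S_surf′) = 0.
S_surf′ = S_deep − (α/β)·ΔT = 21.92 − (2.4 × 10⁻⁴/7.7 × 10⁻⁴)·(-3.7) = 23.0732 psu.
Increase required: 23.0732 − 21.04 = 2.0332 psu.

23.07 psu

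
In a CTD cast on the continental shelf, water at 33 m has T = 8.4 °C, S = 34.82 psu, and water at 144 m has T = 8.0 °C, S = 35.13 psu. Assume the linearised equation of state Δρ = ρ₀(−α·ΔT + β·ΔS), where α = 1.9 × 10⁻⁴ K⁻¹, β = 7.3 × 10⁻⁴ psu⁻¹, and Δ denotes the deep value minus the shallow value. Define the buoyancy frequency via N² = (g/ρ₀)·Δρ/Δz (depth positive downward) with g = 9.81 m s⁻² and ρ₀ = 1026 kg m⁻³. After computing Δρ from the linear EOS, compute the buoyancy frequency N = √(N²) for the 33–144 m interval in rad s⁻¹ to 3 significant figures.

5.17 × 10⁻³ rad s⁻¹

ΔT = -0.4 K, ΔS = +0.31 psu (deep − shallow).
Δρ/ρ₀ = −αΔT + βΔS = 7.60 × 10⁻⁵ + 2.263 × 10⁻⁴ = 3.023 × 10⁻⁴, so Δρ ≈ 0.3102 kg m⁻³.
N² = (g/ρ₀)·Δρ/Δz = g·(Δρ/ρ₀)/Δz = 9.81 × 3.023 × 10⁻⁴ / 111 = 2.6717 × 10⁻⁵ s⁻².
N = √(2.6717 × 10⁻⁵) = 5.1688 × 10⁻³ rad s⁻¹ ≈ 5.17 × 10⁻³ rad s⁻¹.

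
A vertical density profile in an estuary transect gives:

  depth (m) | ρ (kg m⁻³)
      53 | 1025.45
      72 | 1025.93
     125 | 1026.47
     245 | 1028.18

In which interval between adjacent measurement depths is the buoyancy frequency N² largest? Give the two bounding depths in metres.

53–72 m

Compute the density gradient over each adjacent pair:
  53–72 m: Δρ/Δz = 0.48/19 = 0.025 kg m⁻⁴
  72–125 m: Δρ/Δz = 0.54/53 = 0.010 kg m⁻⁴
  125–245 m: Δρ/Δz = 1.71/120 = 0.014 kg m⁻⁴
The largest gradient is in the 53–72 m interval — the pycnocline.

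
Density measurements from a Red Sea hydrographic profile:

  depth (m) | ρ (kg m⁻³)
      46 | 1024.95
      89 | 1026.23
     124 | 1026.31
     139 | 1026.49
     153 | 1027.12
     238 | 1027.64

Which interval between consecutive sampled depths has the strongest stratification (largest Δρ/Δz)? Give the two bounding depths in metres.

Compute the density gradient over each adjacent pair:
  46–89 m: Δρ/Δz = 1.28/43 = 0.030 kg m⁻⁴
  89–124 m: Δρ/Δz = 0.08/35 = 2.3 × 10⁻³ kg m⁻⁴
  124–139 m: Δρ/Δz = 0.18/15 = 0.012 kg m⁻⁴
  139–153 m: Δρ/Δz = 0.63/14 = 0.045 kg m⁻⁴
  153–238 m: Δρ/Δz = 0.52/85 = 6.1 × 10⁻³ kg m⁻⁴
The largest gradient is in the 139–153 m interval — the pycnocline.

139–153 m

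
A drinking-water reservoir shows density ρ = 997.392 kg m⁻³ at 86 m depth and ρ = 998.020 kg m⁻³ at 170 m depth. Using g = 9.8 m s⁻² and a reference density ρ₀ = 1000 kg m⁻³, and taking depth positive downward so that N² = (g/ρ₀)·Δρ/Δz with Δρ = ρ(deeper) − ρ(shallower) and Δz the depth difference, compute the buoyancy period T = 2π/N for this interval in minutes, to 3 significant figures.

12.2 min

Δρ = 998.020 − 997.392 = 0.628 kg m⁻³ over Δz = 170 − 86 = 84 m.
N² = (9.8/1000) × (0.628/84) = 7.3267 × 10⁻⁵ s⁻².
N = √(7.3267 × 10⁻⁵) = 8.5596 × 10⁻³ rad s⁻¹, so T = 2π/N = 734.05 s = 12.234 min ≈ 12.2 min.
N² > 0, so the interval is statically stable.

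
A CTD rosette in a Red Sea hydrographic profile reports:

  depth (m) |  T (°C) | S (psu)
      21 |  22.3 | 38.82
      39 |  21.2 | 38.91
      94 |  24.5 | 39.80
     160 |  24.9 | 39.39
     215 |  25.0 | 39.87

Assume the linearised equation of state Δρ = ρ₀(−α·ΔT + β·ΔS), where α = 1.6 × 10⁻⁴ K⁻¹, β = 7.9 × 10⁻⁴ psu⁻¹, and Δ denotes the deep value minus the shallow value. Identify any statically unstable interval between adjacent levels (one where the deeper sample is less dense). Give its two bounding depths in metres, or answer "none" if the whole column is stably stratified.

94–160 m

Evaluate Δρ/ρ₀ = −αΔT + βΔS across each adjacent pair:
  21–39 m: −αΔT+βΔS = −(1.6 × 10⁻⁴)(-1.1)+(7.9 × 10⁻⁴)(+0.09) = 2.5 × 10⁻⁴ → stable
  39–94 m: −αΔT+βΔS = −(1.6 × 10⁻⁴)(+3.3)+(7.9 × 10⁻⁴)(+0.89) = 1.8 × 10⁻⁴ → stable
  94–160 m: −αΔT+βΔS = −(1.6 × 10⁻⁴)(+0.4)+(7.9 × 10⁻⁴)(-0.41) = -3.9 × 10⁻⁴ → UNSTABLE
  160–215 m: −αΔT+βΔS = −(1.6 × 10⁻⁴)(+0.1)+(7.9 × 10⁻⁴)(+0.48) = 3.6 × 10⁻⁴ → stable
The 94–160 m interval has Δρ < 0: lighter water underlies denser water.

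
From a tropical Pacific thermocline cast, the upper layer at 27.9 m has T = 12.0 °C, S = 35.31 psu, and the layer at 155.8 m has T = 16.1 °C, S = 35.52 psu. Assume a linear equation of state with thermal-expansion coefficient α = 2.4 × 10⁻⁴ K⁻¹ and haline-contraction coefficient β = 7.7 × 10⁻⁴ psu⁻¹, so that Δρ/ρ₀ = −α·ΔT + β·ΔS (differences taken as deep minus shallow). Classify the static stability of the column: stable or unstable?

unstable

ΔT = 16.1 − 12.0 = +4.1 K and ΔS = 35.52 − 35.31 = +0.21 psu (deep − shallow).
−αΔT = -9.84 × 10⁻⁴; βΔS = 1.617 × 10⁻⁴; sum Δρ/ρ₀ = -8.223 × 10⁻⁴.
Δρ/ρ₀ < 0, so Δρ < 0: deeper water is lighter → statically unstable; the column would overturn.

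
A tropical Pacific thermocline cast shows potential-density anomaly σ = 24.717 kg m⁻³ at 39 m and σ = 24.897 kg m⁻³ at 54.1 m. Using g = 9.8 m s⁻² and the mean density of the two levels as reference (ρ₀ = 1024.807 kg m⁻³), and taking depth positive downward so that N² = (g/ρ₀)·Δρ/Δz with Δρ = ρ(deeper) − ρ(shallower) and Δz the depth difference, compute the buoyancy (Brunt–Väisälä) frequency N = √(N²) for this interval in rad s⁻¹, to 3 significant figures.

0.0107 rad s⁻¹

Δρ = 1024.897 − 1024.717 = 0.180 kg m⁻³ over Δz = 54.1 − 39 = 15.1 m.
N² = (9.8/1024.807) × (0.180/15.1) = 1.1399 × 10⁻⁴ s⁻².
N = √(1.1399 × 10⁻⁴) = 0.010677 rad s⁻¹ ≈ 0.0107 rad s⁻¹.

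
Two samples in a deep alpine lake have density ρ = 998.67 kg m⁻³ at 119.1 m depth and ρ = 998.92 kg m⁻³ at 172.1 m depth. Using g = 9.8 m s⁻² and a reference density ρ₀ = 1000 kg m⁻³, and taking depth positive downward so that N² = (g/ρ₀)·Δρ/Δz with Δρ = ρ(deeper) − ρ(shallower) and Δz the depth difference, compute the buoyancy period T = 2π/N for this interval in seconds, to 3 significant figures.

Δρ = 998.92 − 998.67 = 0.25 kg m⁻³ over Δz = 172.1 − 119.1 = 53 m.
N² = (9.8/1000) × (0.25/53) = 4.6226 × 10⁻⁵ s⁻².
N = √(4.6226 × 10⁻⁵) = 6.7990 × 10⁻³ rad s⁻¹, so T = 2π/N = 924.13 s ≈ 924 s.

924 s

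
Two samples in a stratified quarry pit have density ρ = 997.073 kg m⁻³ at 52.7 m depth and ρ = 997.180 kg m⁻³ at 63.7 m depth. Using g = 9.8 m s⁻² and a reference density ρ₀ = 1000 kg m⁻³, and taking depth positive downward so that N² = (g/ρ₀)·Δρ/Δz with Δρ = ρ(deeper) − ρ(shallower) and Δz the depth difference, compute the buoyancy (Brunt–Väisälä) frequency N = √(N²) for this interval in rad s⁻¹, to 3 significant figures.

Δρ = 997.180 − 997.073 = 0.107 kg m⁻³ over Δz = 63.7 − 52.7 = 11 m.
N² = (9.8/1000) × (0.107/11) = 9.5327 × 10⁻⁵ s⁻².
N = √(9.5327 × 10⁻⁵) = 9.7636 × 10⁻³ rad s⁻¹ ≈ 9.76 × 10⁻³ rad s⁻¹.
N² > 0, so the interval is statically stable.

9.76 × 10⁻³ rad s⁻¹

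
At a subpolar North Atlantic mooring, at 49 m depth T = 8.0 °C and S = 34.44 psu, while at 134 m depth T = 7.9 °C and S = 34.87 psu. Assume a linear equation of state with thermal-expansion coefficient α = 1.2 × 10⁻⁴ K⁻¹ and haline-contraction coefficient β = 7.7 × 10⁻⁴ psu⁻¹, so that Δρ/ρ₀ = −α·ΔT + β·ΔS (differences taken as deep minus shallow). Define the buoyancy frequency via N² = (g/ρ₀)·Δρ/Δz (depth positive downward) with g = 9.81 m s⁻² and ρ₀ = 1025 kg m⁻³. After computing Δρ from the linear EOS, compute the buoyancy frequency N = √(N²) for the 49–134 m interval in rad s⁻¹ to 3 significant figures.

ΔT = -0.1 K, ΔS = +0.43 psu (deep − shallow).
Δρ/ρ₀ = −αΔT + βΔS = 1.20 × 10⁻⁵ + 3.311 × 10⁻⁴ = 3.431 × 10⁻⁴, so Δρ ≈ 0.3517 kg m⁻³.
N² = (g/ρ₀)·Δρ/Δz = g·(Δρ/ρ₀)/Δz = 9.81 × 3.431 × 10⁻⁴ / 85 = 3.9598 × 10⁻⁵ s⁻².
N = √(3.9598 × 10⁻⁵) = 6.2927 × 10⁻³ rad s⁻¹ ≈ 6.29 × 10⁻³ rad s⁻¹.

6.29 × 10⁻³ rad s⁻¹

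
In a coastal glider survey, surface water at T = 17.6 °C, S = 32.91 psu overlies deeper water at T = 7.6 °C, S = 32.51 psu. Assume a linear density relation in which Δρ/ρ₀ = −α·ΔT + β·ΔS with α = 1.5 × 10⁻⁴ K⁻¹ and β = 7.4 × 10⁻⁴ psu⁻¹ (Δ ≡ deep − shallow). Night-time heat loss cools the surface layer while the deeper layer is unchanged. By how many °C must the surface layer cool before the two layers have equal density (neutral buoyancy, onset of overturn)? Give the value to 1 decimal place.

Neutral buoyancy requires Δρ = 0, i.e. −α(T_deep − T_surf′) + β(S_deep − S_surf) = 0.
T_surf′ = T_deep − (β/α)·ΔS = 7.6 − (7.4 × 10⁻⁴/1.5 × 10⁻⁴)·(-0.40) = 9.573 °C.
Cooling required: 17.6 − (9.573) = 8.027 °C.

8.0 °C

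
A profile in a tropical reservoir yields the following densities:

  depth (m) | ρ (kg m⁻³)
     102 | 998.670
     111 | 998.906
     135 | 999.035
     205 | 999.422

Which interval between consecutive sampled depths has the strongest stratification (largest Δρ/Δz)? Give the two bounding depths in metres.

102–111 m

Compute the density gradient over each adjacent pair:
  102–111 m: Δρ/Δz = 0.236/9 = 0.026 kg m⁻⁴
  111–135 m: Δρ/Δz = 0.129/24 = 5.4 × 10⁻³ kg m⁻⁴
  135–205 m: Δρ/Δz = 0.387/70 = 5.5 × 10⁻³ kg m⁻⁴
The largest gradient is in the 102–111 m interval — the pycnocline.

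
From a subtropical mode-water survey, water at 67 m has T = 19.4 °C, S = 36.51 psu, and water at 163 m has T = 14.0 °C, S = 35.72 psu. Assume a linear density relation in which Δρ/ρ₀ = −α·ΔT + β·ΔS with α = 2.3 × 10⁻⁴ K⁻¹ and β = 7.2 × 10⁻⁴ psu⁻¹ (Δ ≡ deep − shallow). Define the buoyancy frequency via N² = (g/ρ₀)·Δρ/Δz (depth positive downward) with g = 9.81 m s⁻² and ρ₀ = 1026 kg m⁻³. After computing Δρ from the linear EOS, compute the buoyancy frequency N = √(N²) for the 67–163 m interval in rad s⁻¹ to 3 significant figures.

8.29 × 10⁻³ rad s⁻¹

ΔT = -5.4 K, ΔS = -0.79 psu (deep − shallow).
Δρ/ρ₀ = −αΔT + βΔS = 1.242 × 10⁻³ − 5.688 × 10⁻⁴ = 6.732 × 10⁻⁴, so Δρ ≈ 0.6907 kg m⁻³.
N² = (g/ρ₀)·Δρ/Δz = g·(Δρ/ρ₀)/Δz = 9.81 × 6.732 × 10⁻⁴ / 96 = 6.8793 × 10⁻⁵ s⁻².
N = √(6.8793 × 10⁻⁵) = 8.2942 × 10⁻³ rad s⁻¹ ≈ 8.29 × 10⁻³ rad s⁻¹.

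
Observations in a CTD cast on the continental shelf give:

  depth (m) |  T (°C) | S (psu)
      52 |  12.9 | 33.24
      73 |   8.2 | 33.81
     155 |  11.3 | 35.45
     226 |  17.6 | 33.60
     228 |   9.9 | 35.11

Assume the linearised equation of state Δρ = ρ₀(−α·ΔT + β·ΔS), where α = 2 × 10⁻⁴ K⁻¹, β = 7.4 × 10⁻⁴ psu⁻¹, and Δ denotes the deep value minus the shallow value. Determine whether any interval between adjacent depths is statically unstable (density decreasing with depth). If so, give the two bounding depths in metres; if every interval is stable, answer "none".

155–226 m

Evaluate Δρ/ρ₀ = −αΔT + βΔS across each adjacent pair:
  52–73 m: −αΔT+βΔS = −(2 × 10⁻⁴)(-4.7)+(7.4 × 10⁻⁴)(+0.57) = 1.4 × 10⁻³ → stable
  73–155 m: −αΔT+βΔS = −(2 × 10⁻⁴)(+3.1)+(7.4 × 10⁻⁴)(+1.64) = 5.9 × 10⁻⁴ → stable
  155–226 m: −αΔT+βΔS = −(2 × 10⁻⁴)(+6.3)+(7.4 × 10⁻⁴)(-1.85) = -2.6 × 10⁻³ → UNSTABLE
  226–228 m: −αΔT+βΔS = −(2 × 10⁻⁴)(-7.7)+(7.4 × 10⁻⁴)(+1.51) = 2.7 × 10⁻³ → stable
The 155–226 m interval has Δρ < 0: lighter water underlies denser water.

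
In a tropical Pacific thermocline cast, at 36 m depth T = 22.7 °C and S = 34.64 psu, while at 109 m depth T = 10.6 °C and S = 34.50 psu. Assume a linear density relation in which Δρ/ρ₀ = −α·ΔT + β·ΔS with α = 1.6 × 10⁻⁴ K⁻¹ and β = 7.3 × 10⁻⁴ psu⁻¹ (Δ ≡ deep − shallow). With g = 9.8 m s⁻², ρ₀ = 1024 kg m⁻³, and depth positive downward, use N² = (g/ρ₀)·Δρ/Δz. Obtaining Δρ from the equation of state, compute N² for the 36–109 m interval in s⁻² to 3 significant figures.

2.46 × 10⁻⁴ s⁻²

ΔT = -12.1 K, ΔS = -0.14 psu (deep − shallow).
Δρ/ρ₀ = −αΔT + βΔS = 1.936 × 10⁻³ − 1.022 × 10⁻⁴ = 1.8338 × 10⁻³, so Δρ ≈ 1.878 kg m⁻³.
N² = (g/ρ₀)·Δρ/Δz = g·(Δρ/ρ₀)/Δz = 9.8 × 1.8338 × 10⁻³ / 73 = 2.4618 × 10⁻⁴ s⁻² ≈ 2.46 × 10⁻⁴ s⁻².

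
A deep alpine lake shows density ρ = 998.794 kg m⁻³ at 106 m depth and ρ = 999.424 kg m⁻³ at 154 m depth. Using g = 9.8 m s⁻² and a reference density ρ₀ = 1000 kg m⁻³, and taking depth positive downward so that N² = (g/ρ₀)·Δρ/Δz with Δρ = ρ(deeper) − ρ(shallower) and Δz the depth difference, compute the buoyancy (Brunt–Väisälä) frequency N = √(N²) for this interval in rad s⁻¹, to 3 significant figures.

Δρ = 999.424 − 998.794 = 0.630 kg m⁻³ over Δz = 154 − 106 = 48 m.
N² = (9.8/1000) × (0.630/48) = 1.2863 × 10⁻⁴ s⁻².
N = √(1.2863 × 10⁻⁴) = 0.011342 rad s⁻¹ ≈ 0.0113 rad s⁻¹.

0.0113 rad s⁻¹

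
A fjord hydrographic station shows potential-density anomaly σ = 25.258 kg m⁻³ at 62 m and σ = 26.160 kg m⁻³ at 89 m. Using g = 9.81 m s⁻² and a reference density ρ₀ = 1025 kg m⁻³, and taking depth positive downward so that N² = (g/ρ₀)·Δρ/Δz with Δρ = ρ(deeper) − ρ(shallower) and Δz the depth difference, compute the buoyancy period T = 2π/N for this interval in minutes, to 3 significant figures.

5.86 min

Δρ = 1026.160 − 1025.258 = 0.902 kg m⁻³ over Δz = 89 − 62 = 27 m.
N² = (9.81/1025) × (0.902/27) = 3.1973 × 10⁻⁴ s⁻².
N = √(3.1973 × 10⁻⁴) = 0.017881 rad s⁻¹, so T = 2π/N = 351.39 s = 5.8565 min ≈ 5.86 min.
Since Δρ > 0 the layer is stably stratified.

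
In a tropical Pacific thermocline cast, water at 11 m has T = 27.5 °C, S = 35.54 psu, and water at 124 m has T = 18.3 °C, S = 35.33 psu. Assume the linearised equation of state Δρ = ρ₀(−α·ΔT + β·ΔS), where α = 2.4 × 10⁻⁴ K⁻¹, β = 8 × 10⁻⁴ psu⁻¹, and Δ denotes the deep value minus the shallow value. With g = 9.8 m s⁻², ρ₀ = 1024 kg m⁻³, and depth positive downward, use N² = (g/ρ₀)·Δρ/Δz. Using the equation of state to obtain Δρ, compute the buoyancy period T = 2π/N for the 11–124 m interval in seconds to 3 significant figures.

ΔT = -9.2 K, ΔS = -0.21 psu (deep − shallow).
Δρ/ρ₀ = −αΔT + βΔS = 2.208 × 10⁻³ − 1.68 × 10⁻⁴ = 2.04 × 10⁻³, so Δρ ≈ 2.089 kg m⁻³.
N² = (g/ρ₀)·Δρ/Δz = g·(Δρ/ρ₀)/Δz = 9.8 × 2.04 × 10⁻³ / 113 = 1.7692 × 10⁻⁴ s⁻².
N = √(1.7692 × 10⁻⁴) = 0.013301 rad s⁻¹ → T = 2π/N = 472.38 s ≈ 472 s.

472 s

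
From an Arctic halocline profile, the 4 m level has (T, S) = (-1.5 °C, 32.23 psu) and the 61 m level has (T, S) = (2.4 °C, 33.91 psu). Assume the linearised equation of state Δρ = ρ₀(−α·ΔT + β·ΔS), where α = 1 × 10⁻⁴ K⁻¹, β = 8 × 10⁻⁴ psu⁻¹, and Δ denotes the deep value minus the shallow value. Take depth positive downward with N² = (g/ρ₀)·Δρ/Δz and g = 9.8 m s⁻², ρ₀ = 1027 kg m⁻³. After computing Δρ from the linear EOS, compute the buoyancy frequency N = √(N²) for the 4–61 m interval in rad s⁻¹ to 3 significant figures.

ΔT = +3.9 K, ΔS = +1.68 psu (deep − shallow).
Δρ/ρ₀ = −αΔT + βΔS = -3.90 × 10⁻⁴ + 1.344 × 10⁻³ = 9.54 × 10⁻⁴, so Δρ ≈ 0.9798 kg m⁻³.
N² = (g/ρ₀)·Δρ/Δz = g·(Δρ/ρ₀)/Δz = 9.8 × 9.54 × 10⁻⁴ / 57 = 1.6402 × 10⁻⁴ s⁻².
N = √(1.6402 × 10⁻⁴) = 0.012807 rad s⁻¹ ≈ 0.0128 rad s⁻¹.

0.0128 rad s⁻¹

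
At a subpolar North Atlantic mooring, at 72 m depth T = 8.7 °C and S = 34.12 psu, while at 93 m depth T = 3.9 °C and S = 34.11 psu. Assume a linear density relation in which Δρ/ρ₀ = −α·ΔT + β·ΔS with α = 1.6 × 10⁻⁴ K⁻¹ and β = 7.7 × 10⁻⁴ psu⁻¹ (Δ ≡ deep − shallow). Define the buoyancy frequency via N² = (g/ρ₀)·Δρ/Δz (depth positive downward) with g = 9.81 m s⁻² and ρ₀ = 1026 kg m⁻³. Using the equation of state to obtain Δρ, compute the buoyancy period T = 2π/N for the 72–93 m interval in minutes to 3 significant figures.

ΔT = -4.8 K, ΔS = -0.01 psu (deep − shallow).
Δρ/ρ₀ = −αΔT + βΔS = 7.68 × 10⁻⁴ − 7.70 × 10⁻⁶ = 7.603 × 10⁻⁴, so Δρ ≈ 0.7801 kg m⁻³.
N² = (g/ρ₀)·Δρ/Δz = g·(Δρ/ρ₀)/Δz = 9.81 × 7.603 × 10⁻⁴ / 21 = 3.5517 × 10⁻⁴ s⁻².
N = √(3.5517 × 10⁻⁴) = 0.018846 rad s⁻¹ → T = 2π/N = 333.40 s = 5.5567 min ≈ 5.56 min.

5.56 min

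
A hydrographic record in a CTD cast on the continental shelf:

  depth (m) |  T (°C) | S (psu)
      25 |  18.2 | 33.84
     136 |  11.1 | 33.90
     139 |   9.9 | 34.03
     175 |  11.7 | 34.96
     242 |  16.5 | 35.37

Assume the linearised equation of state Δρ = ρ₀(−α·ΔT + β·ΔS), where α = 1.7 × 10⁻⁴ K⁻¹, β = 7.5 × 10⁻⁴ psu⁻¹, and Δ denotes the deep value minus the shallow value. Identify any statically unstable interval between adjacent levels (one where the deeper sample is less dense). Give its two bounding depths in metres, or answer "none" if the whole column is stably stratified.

Evaluate Δρ/ρ₀ = −αΔT + βΔS across each adjacent pair:
  25–136 m: −αΔT+βΔS = −(1.7 × 10⁻⁴)(-7.1)+(7.5 × 10⁻⁴)(+0.06) = 1.3 × 10⁻³ → stable
  136–139 m: −αΔT+βΔS = −(1.7 × 10⁻⁴)(-1.2)+(7.5 × 10⁻⁴)(+0.13) = 3.0 × 10⁻⁴ → stable
  139–175 m: −αΔT+βΔS = −(1.7 × 10⁻⁴)(+1.8)+(7.5 × 10⁻⁴)(+0.93) = 3.9 × 10⁻⁴ → stable
  175–242 m: −αΔT+βΔS = −(1.7 × 10⁻⁴)(+4.8)+(7.5 × 10⁻⁴)(+0.41) = -5.1 × 10⁻⁴ → UNSTABLE
The 175–242 m interval has Δρ < 0: lighter water underlies denser water.

175–242 m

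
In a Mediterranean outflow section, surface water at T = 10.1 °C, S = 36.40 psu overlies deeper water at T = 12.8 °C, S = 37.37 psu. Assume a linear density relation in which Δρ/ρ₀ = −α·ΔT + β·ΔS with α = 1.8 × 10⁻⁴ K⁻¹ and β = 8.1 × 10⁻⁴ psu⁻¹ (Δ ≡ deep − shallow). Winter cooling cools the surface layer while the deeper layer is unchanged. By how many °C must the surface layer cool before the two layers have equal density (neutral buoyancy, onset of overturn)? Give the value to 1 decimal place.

Neutral buoyancy requires Δρ = 0, i.e. −α(T_deep − T_surf′) + β(S_deep − S_surf) = 0.
T_surf′ = T_deep − (β/α)·ΔS = 12.8 − (8.1 × 10⁻⁴/1.8 × 10⁻⁴)·(+0.97) = 8.435 °C.
Cooling required: 10.1 − (8.435) = 1.665 °C.

1.7 °C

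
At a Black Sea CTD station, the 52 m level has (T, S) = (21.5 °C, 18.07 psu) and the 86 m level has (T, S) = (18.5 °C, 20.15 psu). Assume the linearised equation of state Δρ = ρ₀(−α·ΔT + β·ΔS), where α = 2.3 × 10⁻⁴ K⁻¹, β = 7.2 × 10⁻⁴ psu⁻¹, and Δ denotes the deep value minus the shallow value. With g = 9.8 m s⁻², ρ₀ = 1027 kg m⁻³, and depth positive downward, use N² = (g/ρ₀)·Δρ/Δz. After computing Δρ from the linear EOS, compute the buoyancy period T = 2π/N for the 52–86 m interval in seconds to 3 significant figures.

ΔT = -3.0 K, ΔS = +2.08 psu (deep − shallow).
Δρ/ρ₀ = −αΔT + βΔS = 6.90 × 10⁻⁴ + 1.4976 × 10⁻³ = 2.1876 × 10⁻³, so Δρ ≈ 2.247 kg m⁻³.
N² = (g/ρ₀)·Δρ/Δz = g·(Δρ/ρ₀)/Δz = 9.8 × 2.1876 × 10⁻³ / 34 = 6.3054 × 10⁻⁴ s⁻².
N = √(6.3054 × 10⁻⁴) = 0.025111 rad s⁻¹ → T = 2π/N = 250.22 s ≈ 250 s.

250 s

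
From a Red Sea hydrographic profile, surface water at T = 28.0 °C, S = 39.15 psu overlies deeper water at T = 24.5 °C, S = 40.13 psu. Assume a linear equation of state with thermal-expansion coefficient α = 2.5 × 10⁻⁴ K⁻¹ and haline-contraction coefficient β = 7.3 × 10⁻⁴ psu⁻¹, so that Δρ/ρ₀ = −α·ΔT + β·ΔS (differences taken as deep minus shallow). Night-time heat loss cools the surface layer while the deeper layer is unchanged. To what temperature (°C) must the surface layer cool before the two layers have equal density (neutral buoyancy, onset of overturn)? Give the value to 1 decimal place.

21.6 °C

Neutral buoyancy requires Δρ = 0, i.e. −α(T_deep − T_surf′) + β(S_deep − S_surf) = 0.
T_surf′ = T_deep − (β/α)·ΔS = 24.5 − (7.3 × 10⁻⁴/2.5 × 10⁻⁴)·(+0.98) = 21.638 °C.
Cooling required: 28.0 − (21.638) = 6.362 °C.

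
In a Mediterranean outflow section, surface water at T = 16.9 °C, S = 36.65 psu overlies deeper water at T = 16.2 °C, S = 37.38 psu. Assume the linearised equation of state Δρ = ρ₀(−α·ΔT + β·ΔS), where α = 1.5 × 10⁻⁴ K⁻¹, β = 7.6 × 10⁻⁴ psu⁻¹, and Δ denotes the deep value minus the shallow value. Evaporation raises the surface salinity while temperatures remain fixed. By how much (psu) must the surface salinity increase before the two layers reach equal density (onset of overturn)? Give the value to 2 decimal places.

0.87 psu

Neutral buoyancy requires −α(T_deep − T_surf) + β(S_deep − S_surf′) = 0.
S_surf′ = S_deep − (α/β)·ΔT = 37.38 − (1.5 × 10⁻⁴/7.6 × 10⁻⁴)·(-0.7) = 37.5182 psu.
Increase required: 37.5182 − 36.65 = 0.8682 psu.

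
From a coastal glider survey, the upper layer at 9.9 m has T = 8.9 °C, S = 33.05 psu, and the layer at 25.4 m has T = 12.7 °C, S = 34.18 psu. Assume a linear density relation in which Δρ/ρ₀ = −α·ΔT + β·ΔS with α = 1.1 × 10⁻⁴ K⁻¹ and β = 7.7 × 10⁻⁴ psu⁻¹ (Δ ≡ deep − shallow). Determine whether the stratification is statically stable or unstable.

stable

ΔT = 12.7 − 8.9 = +3.8 K and ΔS = 34.18 − 33.05 = +1.13 psu (deep − shallow).
−αΔT = -4.18 × 10⁻⁴; βΔS = 8.701 × 10⁻⁴; sum Δρ/ρ₀ = 4.521 × 10⁻⁴.
Δρ/ρ₀ > 0, so Δρ > 0: deeper water is denser → statically stable.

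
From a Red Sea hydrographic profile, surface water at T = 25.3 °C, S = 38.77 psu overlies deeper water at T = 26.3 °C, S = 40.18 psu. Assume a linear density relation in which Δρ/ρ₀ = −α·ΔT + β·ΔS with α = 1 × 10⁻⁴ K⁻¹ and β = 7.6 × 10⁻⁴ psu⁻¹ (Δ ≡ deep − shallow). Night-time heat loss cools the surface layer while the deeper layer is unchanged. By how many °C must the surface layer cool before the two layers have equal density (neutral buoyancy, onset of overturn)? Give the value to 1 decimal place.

Neutral buoyancy requires Δρ = 0, i.e. −α(T_deep − T_surf′) + β(S_deep − S_surf) = 0.
T_surf′ = T_deep − (β/α)·ΔS = 26.3 − (7.6 × 10⁻⁴/1 × 10⁻⁴)·(+1.41) = 15.584 °C.
Cooling required: 25.3 − (15.584) = 9.716 °C.

9.7 °C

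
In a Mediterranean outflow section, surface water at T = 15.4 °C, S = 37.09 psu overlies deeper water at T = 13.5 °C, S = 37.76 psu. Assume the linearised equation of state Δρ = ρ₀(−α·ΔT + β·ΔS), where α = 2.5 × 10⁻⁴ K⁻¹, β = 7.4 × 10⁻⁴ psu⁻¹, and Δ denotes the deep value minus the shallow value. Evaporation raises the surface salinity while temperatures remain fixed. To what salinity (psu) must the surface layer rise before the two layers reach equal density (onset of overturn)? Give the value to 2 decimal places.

38.40 psu

Neutral buoyancy requires −α(T_deep − T_surf) + β(S_deep − S_surf′) = 0.
S_surf′ = S_deep − (α/β)·ΔT = 37.76 − (2.5 × 10⁻⁴/7.4 × 10⁻⁴)·(-1.9) = 38.4019 psu.
Increase required: 38.4019 − 37.09 = 1.3119 psu.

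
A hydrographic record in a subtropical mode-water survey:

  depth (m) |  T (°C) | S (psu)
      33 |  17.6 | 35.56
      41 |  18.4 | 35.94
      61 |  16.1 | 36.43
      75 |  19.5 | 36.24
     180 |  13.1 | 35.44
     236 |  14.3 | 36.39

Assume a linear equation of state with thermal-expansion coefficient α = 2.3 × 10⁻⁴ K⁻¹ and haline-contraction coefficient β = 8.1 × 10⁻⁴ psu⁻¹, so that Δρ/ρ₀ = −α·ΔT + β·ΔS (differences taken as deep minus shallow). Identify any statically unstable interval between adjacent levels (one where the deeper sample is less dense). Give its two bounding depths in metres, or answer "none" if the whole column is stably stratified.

61–75 m

Evaluate Δρ/ρ₀ = −αΔT + βΔS across each adjacent pair:
  33–41 m: −αΔT+βΔS = −(2.3 × 10⁻⁴)(+0.8)+(8.1 × 10⁻⁴)(+0.38) = 1.2 × 10⁻⁴ → stable
  41–61 m: −αΔT+βΔS = −(2.3 × 10⁻⁴)(-2.3)+(8.1 × 10⁻⁴)(+0.49) = 9.3 × 10⁻⁴ → stable
  61–75 m: −αΔT+βΔS = −(2.3 × 10⁻⁴)(+3.4)+(8.1 × 10⁻⁴)(-0.19) = -9.4 × 10⁻⁴ → UNSTABLE
  75–180 m: −αΔT+βΔS = −(2.3 × 10⁻⁴)(-6.4)+(8.1 × 10⁻⁴)(-0.80) = 8.2 × 10⁻⁴ → stable
  180–236 m: −αΔT+βΔS = −(2.3 × 10⁻⁴)(+1.2)+(8.1 × 10⁻⁴)(+0.95) = 4.9 × 10⁻⁴ → stable
The 61–75 m interval has Δρ < 0: lighter water underlies denser water.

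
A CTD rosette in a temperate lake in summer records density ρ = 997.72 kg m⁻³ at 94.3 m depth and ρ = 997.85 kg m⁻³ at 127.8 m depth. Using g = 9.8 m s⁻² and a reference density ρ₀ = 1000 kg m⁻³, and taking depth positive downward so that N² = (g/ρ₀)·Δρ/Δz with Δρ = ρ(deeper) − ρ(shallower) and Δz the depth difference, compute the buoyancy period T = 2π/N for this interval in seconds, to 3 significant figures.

Δρ = 997.85 − 997.72 = 0.13 kg m⁻³ over Δz = 127.8 − 94.3 = 33.5 m.
N² = (9.8/1000) × (0.13/33.5) = 3.8030 × 10⁻⁵ s⁻².
N = √(3.8030 × 10⁻⁵) = 6.1668 × 10⁻³ rad s⁻¹, so T = 2π/N = 1.0189 × 10³ s ≈ 1.02 × 10³ s.

1.02 × 10³ s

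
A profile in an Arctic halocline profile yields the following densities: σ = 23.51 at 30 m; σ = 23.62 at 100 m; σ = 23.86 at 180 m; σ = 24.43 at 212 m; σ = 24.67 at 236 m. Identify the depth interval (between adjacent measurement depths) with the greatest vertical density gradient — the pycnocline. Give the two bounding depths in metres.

180–212 m

Compute the density gradient over each adjacent pair:
  30–100 m: Δρ/Δz = 0.11/70 = 1.6 × 10⁻³ kg m⁻⁴
  100–180 m: Δρ/Δz = 0.24/80 = 3.0 × 10⁻³ kg m⁻⁴
  180–212 m: Δρ/Δz = 0.57/32 = 0.018 kg m⁻⁴
  212–236 m: Δρ/Δz = 0.24/24 = 0.010 kg m⁻⁴
The largest gradient is in the 180–212 m interval — the pycnocline.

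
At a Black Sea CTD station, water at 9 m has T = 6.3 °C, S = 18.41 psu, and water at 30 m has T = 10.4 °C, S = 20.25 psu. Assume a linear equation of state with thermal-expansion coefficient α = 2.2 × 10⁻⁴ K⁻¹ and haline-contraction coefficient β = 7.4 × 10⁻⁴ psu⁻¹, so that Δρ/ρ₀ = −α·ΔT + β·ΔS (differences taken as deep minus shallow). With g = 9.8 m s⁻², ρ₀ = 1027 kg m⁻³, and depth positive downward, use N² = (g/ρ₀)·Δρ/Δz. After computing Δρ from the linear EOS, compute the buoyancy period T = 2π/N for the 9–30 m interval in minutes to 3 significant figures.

ΔT = +4.1 K, ΔS = +1.84 psu (deep − shallow).
Δρ/ρ₀ = −αΔT + βΔS = -9.02 × 10⁻⁴ + 1.3616 × 10⁻³ = 4.596 × 10⁻⁴, so Δρ ≈ 0.4720 kg m⁻³.
N² = (g/ρ₀)·Δρ/Δz = g·(Δρ/ρ₀)/Δz = 9.8 × 4.596 × 10⁻⁴ / 21 = 2.1448 × 10⁻⁴ s⁻².
N = √(2.1448 × 10⁻⁴) = 0.014645 rad s⁻¹ → T = 2π/N = 429.03 s = 7.1505 min ≈ 7.15 min.

7.15 min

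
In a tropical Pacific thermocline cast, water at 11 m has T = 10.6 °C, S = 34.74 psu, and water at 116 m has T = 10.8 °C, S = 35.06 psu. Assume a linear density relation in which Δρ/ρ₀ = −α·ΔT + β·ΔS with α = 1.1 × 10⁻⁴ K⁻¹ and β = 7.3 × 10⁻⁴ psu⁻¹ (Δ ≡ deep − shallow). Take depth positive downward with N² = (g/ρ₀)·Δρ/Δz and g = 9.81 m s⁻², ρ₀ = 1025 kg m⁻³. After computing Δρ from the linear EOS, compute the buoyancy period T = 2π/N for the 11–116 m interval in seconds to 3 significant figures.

1.41 × 10³ s

ΔT = +0.2 K, ΔS = +0.32 psu (deep − shallow).
Δρ/ρ₀ = −αΔT + βΔS = -2.20 × 10⁻⁵ + 2.336 × 10⁻⁴ = 2.116 × 10⁻⁴, so Δρ ≈ 0.2169 kg m⁻³.
N² = (g/ρ₀)·Δρ/Δz = g·(Δρ/ρ₀)/Δz = 9.81 × 2.116 × 10⁻⁴ / 105 = 1.9769 × 10⁻⁵ s⁻².
N = √(1.9769 × 10⁻⁵) = 4.4462 × 10⁻³ rad s⁻¹ → T = 2π/N = 1.4132 × 10³ s ≈ 1.41 × 10³ s.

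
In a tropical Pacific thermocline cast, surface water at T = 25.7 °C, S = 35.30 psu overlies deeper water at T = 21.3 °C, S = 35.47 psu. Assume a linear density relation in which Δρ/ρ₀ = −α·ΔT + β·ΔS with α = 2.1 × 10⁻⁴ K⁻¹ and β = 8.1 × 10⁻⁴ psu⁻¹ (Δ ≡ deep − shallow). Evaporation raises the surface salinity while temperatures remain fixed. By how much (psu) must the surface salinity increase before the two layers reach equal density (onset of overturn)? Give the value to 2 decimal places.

Neutral buoyancy requires −α(T_deep − T_surf) + β(S_deep − S_surf′) = 0.
S_surf′ = S_deep − (α/β)·ΔT = 35.47 − (2.1 × 10⁻⁴/8.1 × 10⁻⁴)·(-4.4) = 36.6107 psu.
Increase required: 36.6107 − 35.30 = 1.3107 psu.

1.31 psu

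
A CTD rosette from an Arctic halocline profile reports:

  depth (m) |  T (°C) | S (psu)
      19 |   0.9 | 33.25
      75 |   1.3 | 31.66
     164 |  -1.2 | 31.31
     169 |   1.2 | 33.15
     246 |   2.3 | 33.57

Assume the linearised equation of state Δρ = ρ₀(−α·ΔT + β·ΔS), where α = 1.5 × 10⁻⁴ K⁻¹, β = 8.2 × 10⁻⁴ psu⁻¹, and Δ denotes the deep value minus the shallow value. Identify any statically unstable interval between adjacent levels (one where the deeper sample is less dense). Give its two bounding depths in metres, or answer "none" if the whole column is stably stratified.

19–75 m

Evaluate Δρ/ρ₀ = −αΔT + βΔS across each adjacent pair:
  19–75 m: −αΔT+βΔS = −(1.5 × 10⁻⁴)(+0.4)+(8.2 × 10⁻⁴)(-1.59) = -1.4 × 10⁻³ → UNSTABLE
  75–164 m: −αΔT+βΔS = −(1.5 × 10⁻⁴)(-2.5)+(8.2 × 10⁻⁴)(-0.35) = 8.8 × 10⁻⁵ → stable
  164–169 m: −αΔT+βΔS = −(1.5 × 10⁻⁴)(+2.4)+(8.2 × 10⁻⁴)(+1.84) = 1.1 × 10⁻³ → stable
  169–246 m: −αΔT+βΔS = −(1.5 × 10⁻⁴)(+1.1)+(8.2 × 10⁻⁴)(+0.42) = 1.8 × 10⁻⁴ → stable
The 19–75 m interval has Δρ < 0: lighter water underlies denser water.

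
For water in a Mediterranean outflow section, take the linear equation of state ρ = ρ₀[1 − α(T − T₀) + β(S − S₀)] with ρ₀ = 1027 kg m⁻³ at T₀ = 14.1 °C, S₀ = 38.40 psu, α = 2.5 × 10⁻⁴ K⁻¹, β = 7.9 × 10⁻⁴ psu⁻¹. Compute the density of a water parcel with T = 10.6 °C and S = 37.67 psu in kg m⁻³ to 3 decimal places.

T − T₀ = -3.5 K, S − S₀ = -0.73 psu.
Bracket = 1 − α·(-3.5) + β·(-0.73) = 1 + (2.983 × 10⁻⁴) = 1.0002983.
ρ = 1027 × 1.0002983 = 1027.306 kg m⁻³.

1027.306 kg m⁻³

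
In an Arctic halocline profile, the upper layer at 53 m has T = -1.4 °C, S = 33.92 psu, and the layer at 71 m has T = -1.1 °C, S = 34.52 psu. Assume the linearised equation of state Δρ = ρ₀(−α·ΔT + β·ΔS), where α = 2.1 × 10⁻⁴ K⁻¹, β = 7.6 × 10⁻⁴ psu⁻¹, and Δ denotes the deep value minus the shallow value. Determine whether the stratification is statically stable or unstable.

stable

ΔT = -1.1 − -1.4 = +0.3 K and ΔS = 34.52 − 33.92 = +0.60 psu (deep − shallow).
−αΔT = -6.30 × 10⁻⁵; βΔS = 4.56 × 10⁻⁴; sum Δρ/ρ₀ = 3.93 × 10⁻⁴.
Δρ/ρ₀ > 0, so Δρ > 0: deeper water is denser → statically stable.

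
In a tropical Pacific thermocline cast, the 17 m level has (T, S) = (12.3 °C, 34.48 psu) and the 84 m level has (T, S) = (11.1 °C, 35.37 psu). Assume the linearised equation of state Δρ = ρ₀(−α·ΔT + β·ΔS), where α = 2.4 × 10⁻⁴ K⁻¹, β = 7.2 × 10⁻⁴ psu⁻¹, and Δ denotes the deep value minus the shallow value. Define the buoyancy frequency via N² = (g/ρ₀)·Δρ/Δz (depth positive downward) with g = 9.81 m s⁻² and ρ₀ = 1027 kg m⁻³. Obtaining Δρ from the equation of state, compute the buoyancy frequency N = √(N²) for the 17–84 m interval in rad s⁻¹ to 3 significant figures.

0.0117 rad s⁻¹

ΔT = -1.2 K, ΔS = +0.89 psu (deep − shallow).
Δρ/ρ₀ = −αΔT + βΔS = 2.88 × 10⁻⁴ + 6.408 × 10⁻⁴ = 9.288 × 10⁻⁴, so Δρ ≈ 0.9539 kg m⁻³.
N² = (g/ρ₀)·Δρ/Δz = g·(Δρ/ρ₀)/Δz = 9.81 × 9.288 × 10⁻⁴ / 67 = 1.3599 × 10⁻⁴ s⁻².
N = √(1.3599 × 10⁻⁴) = 0.011661 rad s⁻¹ ≈ 0.0117 rad s⁻¹.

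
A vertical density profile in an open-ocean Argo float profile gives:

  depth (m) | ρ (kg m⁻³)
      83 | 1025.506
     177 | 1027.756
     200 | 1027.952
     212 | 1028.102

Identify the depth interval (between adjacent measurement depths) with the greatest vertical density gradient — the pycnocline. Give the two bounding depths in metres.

83–177 m

Compute the density gradient over each adjacent pair:
  83–177 m: Δρ/Δz = 2.250/94 = 0.024 kg m⁻⁴
  177–200 m: Δρ/Δz = 0.196/23 = 8.5 × 10⁻³ kg m⁻⁴
  200–212 m: Δρ/Δz = 0.150/12 = 0.012 kg m⁻⁴
The largest gradient is in the 83–177 m interval — the pycnocline.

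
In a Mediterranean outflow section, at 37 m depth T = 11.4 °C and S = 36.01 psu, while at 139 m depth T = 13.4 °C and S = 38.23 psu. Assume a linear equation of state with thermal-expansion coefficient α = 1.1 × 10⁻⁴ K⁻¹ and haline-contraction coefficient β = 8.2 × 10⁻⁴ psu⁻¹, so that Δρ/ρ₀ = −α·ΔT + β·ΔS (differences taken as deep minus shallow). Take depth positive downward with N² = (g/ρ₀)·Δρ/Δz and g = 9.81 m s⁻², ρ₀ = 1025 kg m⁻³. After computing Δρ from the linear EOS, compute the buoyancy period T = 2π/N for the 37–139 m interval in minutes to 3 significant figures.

ΔT = +2.0 K, ΔS = +2.22 psu (deep − shallow).
Δρ/ρ₀ = −αΔT + βΔS = -2.20 × 10⁻⁴ + 1.8204 × 10⁻³ = 1.6004 × 10⁻³, so Δρ ≈ 1.640 kg m⁻³.
N² = (g/ρ₀)·Δρ/Δz = g·(Δρ/ρ₀)/Δz = 9.81 × 1.6004 × 10⁻³ / 102 = 1.5392 × 10⁻⁴ s⁻².
N = √(1.5392 × 10⁻⁴) = 0.012406 rad s⁻¹ → T = 2π/N = 506.46 s = 8.4410 min ≈ 8.44 min.

8.44 min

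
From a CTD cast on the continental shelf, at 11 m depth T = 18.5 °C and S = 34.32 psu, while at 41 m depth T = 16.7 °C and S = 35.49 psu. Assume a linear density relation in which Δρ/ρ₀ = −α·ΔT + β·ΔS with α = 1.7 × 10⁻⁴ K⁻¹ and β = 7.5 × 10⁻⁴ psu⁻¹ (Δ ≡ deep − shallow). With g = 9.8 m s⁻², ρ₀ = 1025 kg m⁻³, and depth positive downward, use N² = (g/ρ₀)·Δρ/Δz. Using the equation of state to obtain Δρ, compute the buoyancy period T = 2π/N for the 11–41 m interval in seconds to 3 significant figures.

ΔT = -1.8 K, ΔS = +1.17 psu (deep − shallow).
Δρ/ρ₀ = −αΔT + βΔS = 3.06 × 10⁻⁴ + 8.775 × 10⁻⁴ = 1.1835 × 10⁻³, so Δρ ≈ 1.213 kg m⁻³.
N² = (g/ρ₀)·Δρ/Δz = g·(Δρ/ρ₀)/Δz = 9.8 × 1.1835 × 10⁻³ / 30 = 3.8661 × 10⁻⁴ s⁻².
N = √(3.8661 × 10⁻⁴) = 0.019662 rad s⁻¹ → T = 2π/N = 319.56 s ≈ 320 s.

320 s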